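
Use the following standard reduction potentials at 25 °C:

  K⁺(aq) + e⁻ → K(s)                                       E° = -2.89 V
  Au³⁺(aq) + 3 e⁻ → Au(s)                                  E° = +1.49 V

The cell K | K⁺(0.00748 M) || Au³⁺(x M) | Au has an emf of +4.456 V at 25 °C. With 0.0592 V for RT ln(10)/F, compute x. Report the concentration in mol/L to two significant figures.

Au³⁺/Au is the cathode, K⁺/K the anode: E°cell = +4.38 V, n = 3.
Overall reaction: Au³⁺(aq) + 3 K(s) → Au(s) + 3 K⁺(aq); Q = [K⁺]^3/[Au³⁺]^1.
From E = E° − (0.0592/n) log Q: log Q = (E° − E)·n/0.0592 = (+4.38 − (+4.456))·3/0.0592 = -3.8514.
So 1·log[Au³⁺] = 3·log(0.00748) − log Q = -6.3783 − (-3.8514) = -2.5269; [Au³⁺] = 10^(-2.5269) ≈ 0.0030 M.

0.0030 M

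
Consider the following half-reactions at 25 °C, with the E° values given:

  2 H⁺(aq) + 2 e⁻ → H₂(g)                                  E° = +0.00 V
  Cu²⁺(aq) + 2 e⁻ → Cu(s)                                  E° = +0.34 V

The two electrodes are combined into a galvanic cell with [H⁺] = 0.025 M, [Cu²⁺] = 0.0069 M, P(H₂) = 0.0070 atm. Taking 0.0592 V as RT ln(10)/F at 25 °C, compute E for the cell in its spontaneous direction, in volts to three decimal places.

Cu²⁺/Cu is the cathode (higher E°), H⁺/H₂ the anode: E°cell = +0.34 − (+0.00) = +0.34 V, n = 2.
Overall: Cu²⁺(aq) + H₂(g) → Cu(s) + 2 H⁺(aq)
Q = [H⁺]^2 / ([Cu²⁺]·P(H₂)); log Q = 1.112.
E = E° − (0.0592/n) log Q = +0.34 − (0.0592/2)(1.112) = +0.307 V.

+0.307 V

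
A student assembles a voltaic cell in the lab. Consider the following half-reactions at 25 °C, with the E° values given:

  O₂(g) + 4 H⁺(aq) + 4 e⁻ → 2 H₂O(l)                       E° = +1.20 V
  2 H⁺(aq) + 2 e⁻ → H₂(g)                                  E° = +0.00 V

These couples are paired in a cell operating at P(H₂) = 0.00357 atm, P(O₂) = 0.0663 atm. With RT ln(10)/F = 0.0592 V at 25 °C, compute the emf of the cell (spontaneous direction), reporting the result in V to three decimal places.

+1.110 V

O₂/H₂O is the cathode (higher E°), H⁺/H₂ the anode: E°cell = +1.20 − (+0.00) = +1.20 V, n = 4.
Overall: O₂(g) + 2 H₂(g) → 2 H₂O(l)
Q = 1 / (P(O₂)·P(H₂)^2); log Q = 6.073.
E = E° − (0.0592/n) log Q = +1.20 − (0.0592/4)(6.073) = +1.110 V.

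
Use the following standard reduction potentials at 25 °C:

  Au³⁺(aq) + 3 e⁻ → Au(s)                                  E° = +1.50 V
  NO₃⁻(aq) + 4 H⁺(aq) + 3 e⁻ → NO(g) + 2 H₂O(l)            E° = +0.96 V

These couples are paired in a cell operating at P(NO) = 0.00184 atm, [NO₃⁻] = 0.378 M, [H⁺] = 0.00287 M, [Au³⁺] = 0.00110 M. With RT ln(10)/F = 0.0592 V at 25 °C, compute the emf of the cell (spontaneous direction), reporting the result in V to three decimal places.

Au³⁺/Au is the cathode (higher E°), NO₃⁻/NO the anode: E°cell = +1.50 − (+0.96) = +0.54 V, n = 3.
Overall: Au³⁺(aq) + NO(g) + 2 H₂O(l) → Au(s) + NO₃⁻(aq) + 4 H⁺(aq)
Q = [NO₃⁻]·[H⁺]^4 / ([Au³⁺]·P(NO)); log Q = -4.897.
E = E° − (0.0592/n) log Q = +0.54 − (0.0592/3)(-4.897) = +0.637 V.

+0.637 V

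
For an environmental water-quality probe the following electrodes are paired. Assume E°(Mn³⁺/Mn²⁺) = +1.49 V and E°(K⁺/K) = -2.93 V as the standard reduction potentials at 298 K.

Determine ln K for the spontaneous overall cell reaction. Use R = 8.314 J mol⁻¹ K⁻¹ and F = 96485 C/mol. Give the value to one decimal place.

Cathode: Mn³⁺/Mn²⁺; anode: K⁺/K. E°cell = (+1.49) − (-2.93) = +4.42 V, with n = 1.
ΔG° = −nFE° = −RT ln K, so ln K = nFE°/(RT) = (1)(96485)(+4.42) / ((8.314)(298)) = 172.130.

172.1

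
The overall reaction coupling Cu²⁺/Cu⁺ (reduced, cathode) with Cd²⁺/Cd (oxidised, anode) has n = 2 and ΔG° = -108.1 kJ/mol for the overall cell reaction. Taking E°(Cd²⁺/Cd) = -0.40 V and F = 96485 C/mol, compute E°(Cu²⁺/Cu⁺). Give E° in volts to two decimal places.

+0.16 V

E°cell = −ΔG°/(nF) = −(-108.1×10³)/((2)(96485)) = +0.560 V.
Since Cu²⁺/Cu⁺ is the cathode and Cd²⁺/Cd the anode, E°cell = E°(Cu²⁺/Cu⁺) − E°(Cd²⁺/Cd).
So E°(Cu²⁺/Cu⁺) = E°cell + E°(Cd²⁺/Cd) = +0.560 + (-0.40) = +0.16 V.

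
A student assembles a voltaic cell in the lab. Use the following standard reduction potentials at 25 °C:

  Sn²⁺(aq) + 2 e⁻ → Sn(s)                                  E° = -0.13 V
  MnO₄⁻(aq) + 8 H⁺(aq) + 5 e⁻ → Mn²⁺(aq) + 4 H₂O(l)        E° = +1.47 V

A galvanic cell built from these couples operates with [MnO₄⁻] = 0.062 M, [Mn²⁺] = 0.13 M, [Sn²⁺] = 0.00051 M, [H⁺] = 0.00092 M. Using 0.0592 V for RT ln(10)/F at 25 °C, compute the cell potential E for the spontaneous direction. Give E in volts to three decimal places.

+1.406 V

MnO₄⁻/Mn²⁺ is the cathode (higher E°), Sn²⁺/Sn the anode: E°cell = +1.47 − (-0.13) = +1.60 V, n = 10.
Overall: 2 MnO₄⁻(aq) + 16 H⁺(aq) + 5 Sn(s) → 2 Mn²⁺(aq) + 8 H₂O(l) + 5 Sn²⁺(aq)
Q = [Mn²⁺]^2·[Sn²⁺]^5 / ([MnO₄⁻]^2·[H⁺]^16); log Q = 32.760.
E = E° − (0.0592/n) log Q = +1.60 − (0.0592/10)(32.760) = +1.406 V.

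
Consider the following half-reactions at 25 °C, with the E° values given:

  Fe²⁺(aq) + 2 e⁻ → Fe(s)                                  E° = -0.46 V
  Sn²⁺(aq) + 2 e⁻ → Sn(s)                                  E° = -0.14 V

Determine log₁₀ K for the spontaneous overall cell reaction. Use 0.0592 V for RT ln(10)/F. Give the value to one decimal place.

10.8

Cathode: Sn²⁺/Sn; anode: Fe²⁺/Fe. E°cell = +0.32 V, n = 2.
log K = nE°cell / 0.0592 = (2)(+0.32) / 0.0592 = 10.8.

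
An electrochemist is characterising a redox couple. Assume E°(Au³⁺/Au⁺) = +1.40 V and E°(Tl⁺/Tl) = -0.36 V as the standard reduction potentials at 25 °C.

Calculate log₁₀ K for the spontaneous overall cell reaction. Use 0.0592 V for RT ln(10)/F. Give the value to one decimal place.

59.5

Cathode: Au³⁺/Au⁺; anode: Tl⁺/Tl. E°cell = +1.76 V, n = 2.
log K = nE°cell / 0.0592 = (2)(+1.76) / 0.0592 = 59.5.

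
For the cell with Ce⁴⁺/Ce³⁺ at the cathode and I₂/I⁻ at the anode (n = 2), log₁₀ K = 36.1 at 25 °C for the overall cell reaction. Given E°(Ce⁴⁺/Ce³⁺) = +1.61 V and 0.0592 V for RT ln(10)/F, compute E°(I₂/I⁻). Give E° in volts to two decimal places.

E°cell = (0.0592/n)·log K = (0.0592/2)(36.1) = +1.069 V.
Since Ce⁴⁺/Ce³⁺ is the cathode and I₂/I⁻ the anode, E°cell = E°(Ce⁴⁺/Ce³⁺) − E°(I₂/I⁻).
So E°(I₂/I⁻) = E°(Ce⁴⁺/Ce³⁺) − E°cell = (+1.61) − (+1.069) = +0.54 V.

+0.54 V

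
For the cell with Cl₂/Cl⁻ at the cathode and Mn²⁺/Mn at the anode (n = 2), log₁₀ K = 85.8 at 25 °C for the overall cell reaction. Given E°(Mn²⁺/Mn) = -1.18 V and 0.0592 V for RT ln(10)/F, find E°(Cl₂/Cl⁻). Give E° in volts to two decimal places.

E°cell = (0.0592/n)·log K = (0.0592/2)(85.8) = +2.540 V.
Since Cl₂/Cl⁻ is the cathode and Mn²⁺/Mn the anode, E°cell = E°(Cl₂/Cl⁻) − E°(Mn²⁺/Mn).
So E°(Cl₂/Cl⁻) = E°cell + E°(Mn²⁺/Mn) = +2.540 + (-1.18) = +1.36 V.

+1.36 V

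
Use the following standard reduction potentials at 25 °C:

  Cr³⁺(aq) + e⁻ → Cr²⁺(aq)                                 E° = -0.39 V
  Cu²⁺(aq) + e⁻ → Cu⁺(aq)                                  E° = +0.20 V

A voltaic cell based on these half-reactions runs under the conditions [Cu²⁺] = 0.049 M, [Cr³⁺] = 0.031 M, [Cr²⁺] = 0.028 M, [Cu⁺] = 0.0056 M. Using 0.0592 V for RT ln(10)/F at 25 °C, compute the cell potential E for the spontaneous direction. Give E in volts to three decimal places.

Cu²⁺/Cu⁺ is the cathode (higher E°), Cr³⁺/Cr²⁺ the anode: E°cell = +0.20 − (-0.39) = +0.59 V, n = 1.
Overall: Cu²⁺(aq) + Cr²⁺(aq) → Cu⁺(aq) + Cr³⁺(aq)
Q = [Cu⁺]·[Cr³⁺] / ([Cu²⁺]·[Cr²⁺]); log Q = -0.898.
E = E° − (0.0592/n) log Q = +0.59 − (0.0592/1)(-0.898) = +0.643 V.

+0.643 V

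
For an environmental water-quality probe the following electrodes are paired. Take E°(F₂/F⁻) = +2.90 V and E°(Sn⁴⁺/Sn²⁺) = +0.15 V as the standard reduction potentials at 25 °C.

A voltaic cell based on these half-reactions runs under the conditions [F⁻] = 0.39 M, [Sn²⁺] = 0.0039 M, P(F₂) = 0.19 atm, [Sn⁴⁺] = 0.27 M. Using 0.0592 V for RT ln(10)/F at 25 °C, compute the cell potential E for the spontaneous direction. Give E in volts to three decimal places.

F₂/F⁻ is the cathode (higher E°), Sn⁴⁺/Sn²⁺ the anode: E°cell = +2.90 − (+0.15) = +2.75 V, n = 2.
Overall: F₂(g) + Sn²⁺(aq) → 2 F⁻(aq) + Sn⁴⁺(aq)
Q = [F⁻]^2·[Sn⁴⁺] / (P(F₂)·[Sn²⁺]); log Q = 1.744.
E = E° − (0.0592/n) log Q = +2.75 − (0.0592/2)(1.744) = +2.698 V.

+2.698 V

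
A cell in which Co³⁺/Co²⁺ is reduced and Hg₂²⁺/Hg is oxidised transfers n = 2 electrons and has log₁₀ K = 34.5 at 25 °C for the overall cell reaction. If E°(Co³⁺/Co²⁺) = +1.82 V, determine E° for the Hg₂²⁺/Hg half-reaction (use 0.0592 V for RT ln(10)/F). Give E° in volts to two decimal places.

+0.80 V

E°cell = (0.0592/n)·log K = (0.0592/2)(34.5) = +1.021 V.
Since Co³⁺/Co²⁺ is the cathode and Hg₂²⁺/Hg the anode, E°cell = E°(Co³⁺/Co²⁺) − E°(Hg₂²⁺/Hg).
So E°(Hg₂²⁺/Hg) = E°(Co³⁺/Co²⁺) − E°cell = (+1.82) − (+1.021) = +0.80 V.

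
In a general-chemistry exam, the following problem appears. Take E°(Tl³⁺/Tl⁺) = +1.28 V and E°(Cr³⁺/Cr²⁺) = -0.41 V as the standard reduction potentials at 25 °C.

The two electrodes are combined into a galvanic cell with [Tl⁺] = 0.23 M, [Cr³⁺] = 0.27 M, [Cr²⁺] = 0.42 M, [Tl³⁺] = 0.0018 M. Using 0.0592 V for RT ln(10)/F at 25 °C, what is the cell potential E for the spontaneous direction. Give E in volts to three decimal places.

Tl³⁺/Tl⁺ is the cathode (higher E°), Cr³⁺/Cr²⁺ the anode: E°cell = +1.28 − (-0.41) = +1.69 V, n = 2.
Overall: Tl³⁺(aq) + 2 Cr²⁺(aq) → Tl⁺(aq) + 2 Cr³⁺(aq)
Q = [Tl⁺]·[Cr³⁺]^2 / ([Tl³⁺]·[Cr²⁺]^2); log Q = 1.723.
E = E° − (0.0592/n) log Q = +1.69 − (0.0592/2)(1.723) = +1.639 V.

+1.639 V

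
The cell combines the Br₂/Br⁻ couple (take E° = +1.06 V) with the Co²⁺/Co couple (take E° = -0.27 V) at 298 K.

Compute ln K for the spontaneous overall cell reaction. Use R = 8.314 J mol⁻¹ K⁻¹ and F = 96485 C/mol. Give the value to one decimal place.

Cathode: Br₂/Br⁻; anode: Co²⁺/Co. E°cell = (+1.06) − (-0.27) = +1.33 V, with n = 2.
ΔG° = −nFE° = −RT ln K, so ln K = nFE°/(RT) = (2)(96485)(+1.33) / ((8.314)(298)) = 103.589.

103.6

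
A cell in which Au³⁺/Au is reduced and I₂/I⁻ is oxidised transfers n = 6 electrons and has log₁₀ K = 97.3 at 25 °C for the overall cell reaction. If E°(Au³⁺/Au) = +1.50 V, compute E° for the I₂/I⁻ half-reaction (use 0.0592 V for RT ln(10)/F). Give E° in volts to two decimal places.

E°cell = (0.0592/n)·log K = (0.0592/6)(97.3) = +0.960 V.
Since Au³⁺/Au is the cathode and I₂/I⁻ the anode, E°cell = E°(Au³⁺/Au) − E°(I₂/I⁻).
So E°(I₂/I⁻) = E°(Au³⁺/Au) − E°cell = (+1.50) − (+0.960) = +0.54 V.

+0.54 V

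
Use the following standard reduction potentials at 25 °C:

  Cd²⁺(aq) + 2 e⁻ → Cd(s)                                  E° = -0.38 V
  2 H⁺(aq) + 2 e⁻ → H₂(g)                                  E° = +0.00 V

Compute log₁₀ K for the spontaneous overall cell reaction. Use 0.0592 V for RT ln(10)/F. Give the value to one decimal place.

12.8

Cathode: H⁺/H₂; anode: Cd²⁺/Cd. E°cell = +0.38 V, n = 2.
log K = nE°cell / 0.0592 = (2)(+0.38) / 0.0592 = 12.8.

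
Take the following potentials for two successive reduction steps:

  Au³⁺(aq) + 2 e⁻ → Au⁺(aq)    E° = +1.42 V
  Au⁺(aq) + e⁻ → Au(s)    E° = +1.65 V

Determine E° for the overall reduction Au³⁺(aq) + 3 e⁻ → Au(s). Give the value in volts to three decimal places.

Since ΔG° = −nFE° is additive over sequential reductions, n₃E°₃ = n₁E°₁ + n₂E°₂.
E°₃ = (2×+1.42 + 1×+1.65) / 3 = (+4.490) / 3 = +1.497 V.

+1.497 V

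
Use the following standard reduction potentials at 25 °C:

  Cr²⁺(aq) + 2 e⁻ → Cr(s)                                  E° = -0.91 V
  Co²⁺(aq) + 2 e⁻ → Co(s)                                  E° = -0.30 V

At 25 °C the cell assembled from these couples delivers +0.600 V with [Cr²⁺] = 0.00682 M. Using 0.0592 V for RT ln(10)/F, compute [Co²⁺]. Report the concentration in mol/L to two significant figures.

Co²⁺/Co is the cathode, Cr²⁺/Cr the anode: E°cell = +0.61 V, n = 2.
Overall reaction: Co²⁺(aq) + Cr(s) → Co(s) + Cr²⁺(aq); Q = [Cr²⁺]^1/[Co²⁺]^1.
From E = E° − (0.0592/n) log Q: log Q = (E° − E)·n/0.0592 = (+0.61 − (+0.600))·2/0.0592 = 0.3378.
So 1·log[Co²⁺] = 1·log(0.00682) − log Q = -2.1662 − (0.3378) = -2.5040; [Co²⁺] = 10^(-2.5040) ≈ 0.0031 M.

0.0031 M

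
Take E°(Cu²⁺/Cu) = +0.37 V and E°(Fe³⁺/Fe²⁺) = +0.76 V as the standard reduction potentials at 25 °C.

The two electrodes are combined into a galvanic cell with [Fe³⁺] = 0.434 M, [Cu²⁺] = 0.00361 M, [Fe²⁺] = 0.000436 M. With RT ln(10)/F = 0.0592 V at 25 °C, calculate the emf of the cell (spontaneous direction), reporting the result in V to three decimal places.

Fe³⁺/Fe²⁺ is the cathode (higher E°), Cu²⁺/Cu the anode: E°cell = +0.76 − (+0.37) = +0.39 V, n = 2.
Overall: 2 Fe³⁺(aq) + Cu(s) → 2 Fe²⁺(aq) + Cu²⁺(aq)
Q = [Fe²⁺]^2·[Cu²⁺] / ([Fe³⁺]^2); log Q = -8.438.
E = E° − (0.0592/n) log Q = +0.39 − (0.0592/2)(-8.438) = +0.640 V.

+0.640 V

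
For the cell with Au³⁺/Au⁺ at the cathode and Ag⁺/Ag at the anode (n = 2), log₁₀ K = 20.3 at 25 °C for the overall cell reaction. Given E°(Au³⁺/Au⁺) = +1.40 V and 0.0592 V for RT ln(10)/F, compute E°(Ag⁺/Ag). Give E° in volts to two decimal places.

E°cell = (0.0592/n)·log K = (0.0592/2)(20.3) = +0.601 V.
Since Au³⁺/Au⁺ is the cathode and Ag⁺/Ag the anode, E°cell = E°(Au³⁺/Au⁺) − E°(Ag⁺/Ag).
So E°(Ag⁺/Ag) = E°(Au³⁺/Au⁺) − E°cell = (+1.40) − (+0.601) = +0.80 V.

+0.80 V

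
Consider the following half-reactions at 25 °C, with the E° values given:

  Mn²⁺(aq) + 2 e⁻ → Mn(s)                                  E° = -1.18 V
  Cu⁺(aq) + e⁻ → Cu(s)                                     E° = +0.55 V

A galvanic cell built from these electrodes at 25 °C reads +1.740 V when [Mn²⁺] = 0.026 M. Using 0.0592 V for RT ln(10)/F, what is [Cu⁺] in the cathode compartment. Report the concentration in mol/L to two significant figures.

0.24 M

Cu⁺/Cu is the cathode, Mn²⁺/Mn the anode: E°cell = +1.73 V, n = 2.
Overall reaction: 2 Cu⁺(aq) + Mn(s) → 2 Cu(s) + Mn²⁺(aq); Q = [Mn²⁺]^1/[Cu⁺]^2.
From E = E° − (0.0592/n) log Q: log Q = (E° − E)·n/0.0592 = (+1.73 − (+1.740))·2/0.0592 = -0.3378.
So 2·log[Cu⁺] = 1·log(0.026) − log Q = -1.5850 − (-0.3378) = -1.2472; log[Cu⁺] = -1.2472 / 2 = -0.6236; [Cu⁺] = 10^(-0.6236) ≈ 0.24 M.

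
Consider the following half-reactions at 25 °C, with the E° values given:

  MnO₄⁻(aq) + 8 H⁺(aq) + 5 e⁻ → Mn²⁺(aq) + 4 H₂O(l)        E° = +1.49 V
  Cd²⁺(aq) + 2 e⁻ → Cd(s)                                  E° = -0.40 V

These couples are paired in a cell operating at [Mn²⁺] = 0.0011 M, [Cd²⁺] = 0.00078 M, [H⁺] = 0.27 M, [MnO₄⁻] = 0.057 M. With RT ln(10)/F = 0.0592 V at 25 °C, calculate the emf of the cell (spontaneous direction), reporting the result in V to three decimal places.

MnO₄⁻/Mn²⁺ is the cathode (higher E°), Cd²⁺/Cd the anode: E°cell = +1.49 − (-0.40) = +1.89 V, n = 10.
Overall: 2 MnO₄⁻(aq) + 16 H⁺(aq) + 5 Cd(s) → 2 Mn²⁺(aq) + 8 H₂O(l) + 5 Cd²⁺(aq)
Q = [Mn²⁺]^2·[Cd²⁺]^5 / ([MnO₄⁻]^2·[H⁺]^16); log Q = -9.870.
E = E° − (0.0592/n) log Q = +1.89 − (0.0592/10)(-9.870) = +1.948 V.

+1.948 V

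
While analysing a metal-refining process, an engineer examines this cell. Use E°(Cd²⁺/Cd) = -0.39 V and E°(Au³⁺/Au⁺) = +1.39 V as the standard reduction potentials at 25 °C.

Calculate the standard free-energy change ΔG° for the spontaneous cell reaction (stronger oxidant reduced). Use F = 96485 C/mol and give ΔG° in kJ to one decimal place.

-343.5 kJ

Au³⁺/Au⁺ (E° = +1.39 V) is the cathode; Cd²⁺/Cd (E° = -0.39 V) is the anode, so E°cell = +1.78 V.
Balancing electrons gives n = 2 (lcm of 2 and 2).
ΔG° = −nFE° = −(2)(96485)(+1.78) = -343,487 J = -343.5 kJ.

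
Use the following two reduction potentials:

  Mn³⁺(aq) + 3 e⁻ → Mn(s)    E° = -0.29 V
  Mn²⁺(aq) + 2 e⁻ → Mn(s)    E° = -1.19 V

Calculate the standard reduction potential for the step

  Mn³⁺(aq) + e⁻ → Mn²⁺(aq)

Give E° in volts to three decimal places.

Sequential free energies add, so n₃E°₃ = n₁E°₁ + n₂E°₂.
With n₃ = 3, and the known step contributing 2×(-1.19) V, the unknown satisfies 1·E° = 3×(-0.29) − 2×(-1.19) = +1.510.
E° = +1.510 / 1 = +1.510 V.

+1.510 V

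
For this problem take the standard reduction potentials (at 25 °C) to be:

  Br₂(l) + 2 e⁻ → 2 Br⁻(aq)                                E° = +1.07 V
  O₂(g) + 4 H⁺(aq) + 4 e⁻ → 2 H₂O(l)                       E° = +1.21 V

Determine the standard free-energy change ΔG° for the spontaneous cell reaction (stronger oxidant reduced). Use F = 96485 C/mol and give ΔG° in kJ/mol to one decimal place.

O₂/H₂O (E° = +1.21 V) is the cathode; Br₂/Br⁻ (E° = +1.07 V) is the anode, so E°cell = +0.14 V.
Balancing electrons gives n = 4 (lcm of 4 and 2).
ΔG° = −nFE° = −(4)(96485)(+0.14) = -54,032 J = -54.0 kJ/mol.

-54.0 kJ/mol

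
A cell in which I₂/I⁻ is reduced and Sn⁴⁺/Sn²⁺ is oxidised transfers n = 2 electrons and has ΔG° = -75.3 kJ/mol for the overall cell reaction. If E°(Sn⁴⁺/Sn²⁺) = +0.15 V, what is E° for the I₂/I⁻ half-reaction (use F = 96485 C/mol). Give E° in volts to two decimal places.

E°cell = −ΔG°/(nF) = −(-75.3×10³)/((2)(96485)) = +0.390 V.
Since I₂/I⁻ is the cathode and Sn⁴⁺/Sn²⁺ the anode, E°cell = E°(I₂/I⁻) − E°(Sn⁴⁺/Sn²⁺).
So E°(I₂/I⁻) = E°cell + E°(Sn⁴⁺/Sn²⁺) = +0.390 + (+0.15) = +0.54 V.

+0.54 V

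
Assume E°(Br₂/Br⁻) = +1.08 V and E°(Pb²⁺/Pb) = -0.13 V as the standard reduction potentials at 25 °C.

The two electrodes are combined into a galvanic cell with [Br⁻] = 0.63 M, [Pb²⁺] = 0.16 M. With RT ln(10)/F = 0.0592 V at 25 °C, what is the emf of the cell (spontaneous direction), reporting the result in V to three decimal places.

+1.245 V

Br₂/Br⁻ is the cathode (higher E°), Pb²⁺/Pb the anode: E°cell = +1.08 − (-0.13) = +1.21 V, n = 2.
Overall: Br₂(l) + Pb(s) → 2 Br⁻(aq) + Pb²⁺(aq)
Q = [Br⁻]^2·[Pb²⁺]; log Q = -1.197.
E = E° − (0.0592/n) log Q = +1.21 − (0.0592/2)(-1.197) = +1.245 V.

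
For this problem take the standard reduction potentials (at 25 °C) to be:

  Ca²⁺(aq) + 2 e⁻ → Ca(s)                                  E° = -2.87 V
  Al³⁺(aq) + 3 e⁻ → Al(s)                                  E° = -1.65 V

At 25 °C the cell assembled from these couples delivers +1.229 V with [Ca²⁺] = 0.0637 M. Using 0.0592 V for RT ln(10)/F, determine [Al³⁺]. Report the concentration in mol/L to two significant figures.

Al³⁺/Al is the cathode, Ca²⁺/Ca the anode: E°cell = +1.22 V, n = 6.
Overall reaction: 2 Al³⁺(aq) + 3 Ca(s) → 2 Al(s) + 3 Ca²⁺(aq); Q = [Ca²⁺]^3/[Al³⁺]^2.
From E = E° − (0.0592/n) log Q: log Q = (E° − E)·n/0.0592 = (+1.22 − (+1.229))·6/0.0592 = -0.9122.
So 2·log[Al³⁺] = 3·log(0.0637) − log Q = -3.5876 − (-0.9122) = -2.6754; log[Al³⁺] = -2.6754 / 2 = -1.3377; [Al³⁺] = 10^(-1.3377) ≈ 0.046 M.

0.046 M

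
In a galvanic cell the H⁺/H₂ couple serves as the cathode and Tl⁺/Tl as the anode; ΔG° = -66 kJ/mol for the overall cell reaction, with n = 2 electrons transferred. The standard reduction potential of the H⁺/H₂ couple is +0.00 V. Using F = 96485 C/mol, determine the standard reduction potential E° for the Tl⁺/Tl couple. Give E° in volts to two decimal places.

E°cell = −ΔG°/(nF) = −(-66×10³)/((2)(96485)) = +0.342 V.
Since H⁺/H₂ is the cathode and Tl⁺/Tl the anode, E°cell = E°(H⁺/H₂) − E°(Tl⁺/Tl).
So E°(Tl⁺/Tl) = E°(H⁺/H₂) − E°cell = (+0.00) − (+0.342) = -0.34 V.

-0.34 V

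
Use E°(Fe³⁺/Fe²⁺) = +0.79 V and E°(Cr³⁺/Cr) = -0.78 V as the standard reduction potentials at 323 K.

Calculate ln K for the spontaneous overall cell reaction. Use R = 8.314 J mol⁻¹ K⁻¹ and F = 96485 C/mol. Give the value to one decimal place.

169.2

Cathode: Fe³⁺/Fe²⁺; anode: Cr³⁺/Cr. E°cell = (+0.79) − (-0.78) = +1.57 V, with n = 3.
ΔG° = −nFE° = −RT ln K, so ln K = nFE°/(RT) = (3)(96485)(+1.57) / ((8.314)(323)) = 169.226.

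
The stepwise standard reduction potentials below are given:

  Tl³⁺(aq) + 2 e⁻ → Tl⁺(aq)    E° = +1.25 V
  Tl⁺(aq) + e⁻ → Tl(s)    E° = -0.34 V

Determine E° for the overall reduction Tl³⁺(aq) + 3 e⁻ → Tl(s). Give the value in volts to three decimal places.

Since ΔG° = −nFE° is additive over sequential reductions, n₃E°₃ = n₁E°₁ + n₂E°₂.
E°₃ = (2×+1.25 + 1×-0.34) / 3 = (+2.160) / 3 = +0.720 V.

+0.720 V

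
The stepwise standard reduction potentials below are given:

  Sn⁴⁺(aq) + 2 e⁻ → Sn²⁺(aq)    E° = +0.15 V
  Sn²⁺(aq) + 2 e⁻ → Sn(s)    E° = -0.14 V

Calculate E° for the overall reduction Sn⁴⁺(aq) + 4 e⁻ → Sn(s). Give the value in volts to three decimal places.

+0.005 V

Since ΔG° = −nFE° is additive over sequential reductions, n₃E°₃ = n₁E°₁ + n₂E°₂.
E°₃ = (2×+0.15 + 2×-0.14) / 4 = (+0.020) / 4 = +0.005 V.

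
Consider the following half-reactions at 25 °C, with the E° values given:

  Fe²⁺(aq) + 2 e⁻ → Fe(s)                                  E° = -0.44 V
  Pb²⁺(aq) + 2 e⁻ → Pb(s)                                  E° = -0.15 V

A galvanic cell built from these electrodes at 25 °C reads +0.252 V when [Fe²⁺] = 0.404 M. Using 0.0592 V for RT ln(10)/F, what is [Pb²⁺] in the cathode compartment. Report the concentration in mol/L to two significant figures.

0.021 M

Pb²⁺/Pb is the cathode, Fe²⁺/Fe the anode: E°cell = +0.29 V, n = 2.
Overall reaction: Pb²⁺(aq) + Fe(s) → Pb(s) + Fe²⁺(aq); Q = [Fe²⁺]^1/[Pb²⁺]^1.
From E = E° − (0.0592/n) log Q: log Q = (E° − E)·n/0.0592 = (+0.29 − (+0.252))·2/0.0592 = 1.2838.
So 1·log[Pb²⁺] = 1·log(0.404) − log Q = -0.3936 − (1.2838) = -1.6774; [Pb²⁺] = 10^(-1.6774) ≈ 0.021 M.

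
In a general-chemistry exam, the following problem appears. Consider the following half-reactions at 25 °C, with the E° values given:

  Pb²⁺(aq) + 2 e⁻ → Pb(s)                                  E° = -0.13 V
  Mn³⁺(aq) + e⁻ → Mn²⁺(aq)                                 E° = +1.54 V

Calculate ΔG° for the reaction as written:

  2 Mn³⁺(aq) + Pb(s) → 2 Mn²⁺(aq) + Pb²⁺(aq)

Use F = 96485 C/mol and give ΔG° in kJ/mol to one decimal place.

As written, Mn³⁺/Mn²⁺ is reduced (cathode) and Pb²⁺/Pb is oxidised (anode), so E°cell = (+1.54) − (-0.13) = +1.67 V.
Balancing electrons gives n = 2.
ΔG° = −nFE° = −(2)(96485)(+1.67) = -322,260 J = -322.3 kJ/mol.

-322.3 kJ/mol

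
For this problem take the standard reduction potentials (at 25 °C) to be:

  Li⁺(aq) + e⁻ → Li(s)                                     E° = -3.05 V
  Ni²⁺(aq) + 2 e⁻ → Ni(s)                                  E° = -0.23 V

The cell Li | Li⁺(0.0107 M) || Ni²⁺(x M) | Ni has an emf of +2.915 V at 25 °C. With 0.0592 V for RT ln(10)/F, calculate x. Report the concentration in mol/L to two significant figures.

0.19 M

Ni²⁺/Ni is the cathode, Li⁺/Li the anode: E°cell = +2.82 V, n = 2.
Overall reaction: Ni²⁺(aq) + 2 Li(s) → Ni(s) + 2 Li⁺(aq); Q = [Li⁺]^2/[Ni²⁺]^1.
From E = E° − (0.0592/n) log Q: log Q = (E° − E)·n/0.0592 = (+2.82 − (+2.915))·2/0.0592 = -3.2095.
So 1·log[Ni²⁺] = 2·log(0.0107) − log Q = -3.9412 − (-3.2095) = -0.7317; [Ni²⁺] = 10^(-0.7317) ≈ 0.19 M.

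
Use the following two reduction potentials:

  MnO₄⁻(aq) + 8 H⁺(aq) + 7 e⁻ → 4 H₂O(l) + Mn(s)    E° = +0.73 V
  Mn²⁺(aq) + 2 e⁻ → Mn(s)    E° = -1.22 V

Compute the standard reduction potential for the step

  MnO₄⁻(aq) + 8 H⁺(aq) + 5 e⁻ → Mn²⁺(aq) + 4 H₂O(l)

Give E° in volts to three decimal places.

Sequential free energies add, so n₃E°₃ = n₁E°₁ + n₂E°₂.
With n₃ = 7, and the known step contributing 2×(-1.22) V, the unknown satisfies 5·E° = 7×(+0.73) − 2×(-1.22) = +7.550.
E° = +7.550 / 5 = +1.510 V.

+1.510 V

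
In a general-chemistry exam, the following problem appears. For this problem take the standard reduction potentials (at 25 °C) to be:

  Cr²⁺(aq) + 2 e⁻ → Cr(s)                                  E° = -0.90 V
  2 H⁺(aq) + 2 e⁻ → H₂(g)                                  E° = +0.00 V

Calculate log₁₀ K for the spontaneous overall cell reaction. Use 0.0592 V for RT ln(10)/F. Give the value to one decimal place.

30.4

Cathode: H⁺/H₂; anode: Cr²⁺/Cr. E°cell = +0.90 V, n = 2.
log K = nE°cell / 0.0592 = (2)(+0.90) / 0.0592 = 30.4.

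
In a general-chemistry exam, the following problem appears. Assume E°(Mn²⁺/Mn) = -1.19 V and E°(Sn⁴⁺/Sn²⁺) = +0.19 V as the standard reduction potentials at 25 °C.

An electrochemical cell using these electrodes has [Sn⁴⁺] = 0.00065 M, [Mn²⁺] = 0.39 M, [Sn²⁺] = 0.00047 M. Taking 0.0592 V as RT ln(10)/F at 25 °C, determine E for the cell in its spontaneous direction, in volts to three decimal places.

Sn⁴⁺/Sn²⁺ is the cathode (higher E°), Mn²⁺/Mn the anode: E°cell = +0.19 − (-1.19) = +1.38 V, n = 2.
Overall: Sn⁴⁺(aq) + Mn(s) → Sn²⁺(aq) + Mn²⁺(aq)
Q = [Sn²⁺]·[Mn²⁺] / ([Sn⁴⁺]); log Q = -0.550.
E = E° − (0.0592/n) log Q = +1.38 − (0.0592/2)(-0.550) = +1.396 V.

+1.396 V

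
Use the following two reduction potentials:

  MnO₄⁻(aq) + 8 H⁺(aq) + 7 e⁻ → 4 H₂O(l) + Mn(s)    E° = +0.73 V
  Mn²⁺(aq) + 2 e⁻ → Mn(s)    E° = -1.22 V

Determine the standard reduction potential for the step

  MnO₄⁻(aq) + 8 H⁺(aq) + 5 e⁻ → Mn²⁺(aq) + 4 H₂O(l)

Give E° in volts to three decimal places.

+1.510 V

Sequential free energies add, so n₃E°₃ = n₁E°₁ + n₂E°₂.
With n₃ = 7, and the known step contributing 2×(-1.22) V, the unknown satisfies 5·E° = 7×(+0.73) − 2×(-1.22) = +7.550.
E° = +7.550 / 5 = +1.510 V.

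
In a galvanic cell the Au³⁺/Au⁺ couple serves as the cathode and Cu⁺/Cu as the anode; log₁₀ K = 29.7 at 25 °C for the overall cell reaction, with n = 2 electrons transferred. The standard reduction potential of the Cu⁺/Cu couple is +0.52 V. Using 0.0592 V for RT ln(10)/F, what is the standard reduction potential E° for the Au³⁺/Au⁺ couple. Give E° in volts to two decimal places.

E°cell = (0.0592/n)·log K = (0.0592/2)(29.7) = +0.879 V.
Since Au³⁺/Au⁺ is the cathode and Cu⁺/Cu the anode, E°cell = E°(Au³⁺/Au⁺) − E°(Cu⁺/Cu).
So E°(Au³⁺/Au⁺) = E°cell + E°(Cu⁺/Cu) = +0.879 + (+0.52) = +1.40 V.

+1.40 V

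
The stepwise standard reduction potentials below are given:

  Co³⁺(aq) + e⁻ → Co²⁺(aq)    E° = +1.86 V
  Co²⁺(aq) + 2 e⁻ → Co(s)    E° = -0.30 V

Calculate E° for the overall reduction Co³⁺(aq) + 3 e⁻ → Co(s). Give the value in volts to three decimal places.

Since ΔG° = −nFE° is additive over sequential reductions, n₃E°₃ = n₁E°₁ + n₂E°₂.
E°₃ = (1×+1.86 + 2×-0.30) / 3 = (+1.260) / 3 = +0.420 V.

+0.420 V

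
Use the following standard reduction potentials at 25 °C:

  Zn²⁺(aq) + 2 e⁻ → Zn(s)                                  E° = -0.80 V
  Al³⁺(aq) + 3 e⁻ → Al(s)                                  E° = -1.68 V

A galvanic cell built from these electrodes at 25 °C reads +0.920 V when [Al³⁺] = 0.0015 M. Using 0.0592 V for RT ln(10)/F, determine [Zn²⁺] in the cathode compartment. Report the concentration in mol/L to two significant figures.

Zn²⁺/Zn is the cathode, Al³⁺/Al the anode: E°cell = +0.88 V, n = 6.
Overall reaction: 3 Zn²⁺(aq) + 2 Al(s) → 3 Zn(s) + 2 Al³⁺(aq); Q = [Al³⁺]^2/[Zn²⁺]^3.
From E = E° − (0.0592/n) log Q: log Q = (E° − E)·n/0.0592 = (+0.88 − (+0.920))·6/0.0592 = -4.0541.
So 3·log[Zn²⁺] = 2·log(0.0015) − log Q = -5.6478 − (-4.0541) = -1.5937; log[Zn²⁺] = -1.5937 / 3 = -0.5312; [Zn²⁺] = 10^(-0.5312) ≈ 0.29 M.

0.29 M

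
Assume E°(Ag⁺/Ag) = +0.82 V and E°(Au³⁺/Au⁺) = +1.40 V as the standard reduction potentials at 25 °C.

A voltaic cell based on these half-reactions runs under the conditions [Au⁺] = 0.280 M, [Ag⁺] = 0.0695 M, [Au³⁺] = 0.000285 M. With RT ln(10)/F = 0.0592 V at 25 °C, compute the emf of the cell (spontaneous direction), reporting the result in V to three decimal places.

Au³⁺/Au⁺ is the cathode (higher E°), Ag⁺/Ag the anode: E°cell = +1.40 − (+0.82) = +0.58 V, n = 2.
Overall: Au³⁺(aq) + 2 Ag(s) → Au⁺(aq) + 2 Ag⁺(aq)
Q = [Au⁺]·[Ag⁺]^2 / ([Au³⁺]); log Q = 0.676.
E = E° − (0.0592/n) log Q = +0.58 − (0.0592/2)(0.676) = +0.560 V.

+0.560 V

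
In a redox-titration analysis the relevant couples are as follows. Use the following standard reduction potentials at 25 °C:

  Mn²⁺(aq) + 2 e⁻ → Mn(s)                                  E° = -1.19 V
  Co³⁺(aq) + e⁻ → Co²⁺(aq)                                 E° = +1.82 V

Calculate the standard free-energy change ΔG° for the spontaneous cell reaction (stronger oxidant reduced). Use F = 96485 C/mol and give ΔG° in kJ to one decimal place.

-580.8 kJ

Co³⁺/Co²⁺ (E° = +1.82 V) is the cathode; Mn²⁺/Mn (E° = -1.19 V) is the anode, so E°cell = +3.01 V.
Balancing electrons gives n = 2 (lcm of 1 and 2).
ΔG° = −nFE° = −(2)(96485)(+3.01) = -580,840 J = -580.8 kJ.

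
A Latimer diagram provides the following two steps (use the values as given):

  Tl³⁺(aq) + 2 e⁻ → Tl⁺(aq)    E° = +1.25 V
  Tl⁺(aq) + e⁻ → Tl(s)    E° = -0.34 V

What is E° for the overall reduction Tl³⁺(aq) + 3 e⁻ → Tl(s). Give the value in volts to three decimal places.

Standard free energies of sequential steps add: ΔG°₃ = ΔG°₁ + ΔG°₂, so n₃E°₃ = n₁E°₁ + n₂E°₂.
E°₃ = (2×+1.25 + 1×-0.34) / 3 = (+2.160) / 3 = +0.720 V.

+0.720 V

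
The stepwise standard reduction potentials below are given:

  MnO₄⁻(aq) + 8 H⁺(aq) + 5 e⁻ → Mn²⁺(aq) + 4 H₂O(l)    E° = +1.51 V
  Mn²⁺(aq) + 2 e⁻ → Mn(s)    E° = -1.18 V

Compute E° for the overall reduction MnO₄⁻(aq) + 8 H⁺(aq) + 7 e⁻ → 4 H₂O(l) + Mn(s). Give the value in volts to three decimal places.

Standard free energies of sequential steps add: ΔG°₃ = ΔG°₁ + ΔG°₂, so n₃E°₃ = n₁E°₁ + n₂E°₂.
E°₃ = (5×+1.51 + 2×-1.18) / 7 = (+5.190) / 7 = +0.741 V.

+0.741 V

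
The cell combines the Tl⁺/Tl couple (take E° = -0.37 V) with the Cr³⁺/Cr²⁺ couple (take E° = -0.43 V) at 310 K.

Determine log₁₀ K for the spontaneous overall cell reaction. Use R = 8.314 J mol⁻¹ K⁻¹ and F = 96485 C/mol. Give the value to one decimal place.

Cathode: Tl⁺/Tl; anode: Cr³⁺/Cr²⁺. E°cell = (-0.37) − (-0.43) = +0.06 V, with n = 1.
ΔG° = −nFE° = −RT ln K, so ln K = nFE°/(RT) = (1)(96485)(+0.06) / ((8.314)(310)) = 2.246.
log₁₀ K = 2.246 / ln 10 = 1.0.

1.0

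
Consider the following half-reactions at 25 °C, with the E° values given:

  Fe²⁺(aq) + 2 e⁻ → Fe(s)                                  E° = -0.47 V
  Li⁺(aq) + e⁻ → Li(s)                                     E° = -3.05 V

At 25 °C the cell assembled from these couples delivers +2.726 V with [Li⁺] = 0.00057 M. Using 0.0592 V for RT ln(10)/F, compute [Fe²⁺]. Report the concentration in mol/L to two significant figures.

0.028 M

Fe²⁺/Fe is the cathode, Li⁺/Li the anode: E°cell = +2.58 V, n = 2.
Overall reaction: Fe²⁺(aq) + 2 Li(s) → Fe(s) + 2 Li⁺(aq); Q = [Li⁺]^2/[Fe²⁺]^1.
From E = E° − (0.0592/n) log Q: log Q = (E° − E)·n/0.0592 = (+2.58 − (+2.726))·2/0.0592 = -4.9324.
So 1·log[Fe²⁺] = 2·log(0.00057) − log Q = -6.4883 − (-4.9324) = -1.5559; [Fe²⁺] = 10^(-1.5559) ≈ 0.028 M.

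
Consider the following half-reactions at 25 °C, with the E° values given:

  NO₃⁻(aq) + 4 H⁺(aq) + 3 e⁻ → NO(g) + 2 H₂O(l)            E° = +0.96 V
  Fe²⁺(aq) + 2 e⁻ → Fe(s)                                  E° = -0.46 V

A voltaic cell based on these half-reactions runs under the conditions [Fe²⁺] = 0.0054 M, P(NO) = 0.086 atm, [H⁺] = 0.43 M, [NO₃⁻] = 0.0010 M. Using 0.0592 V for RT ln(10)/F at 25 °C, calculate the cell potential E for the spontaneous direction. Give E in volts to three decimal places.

+1.420 V

NO₃⁻/NO is the cathode (higher E°), Fe²⁺/Fe the anode: E°cell = +0.96 − (-0.46) = +1.42 V, n = 6.
Overall: 2 NO₃⁻(aq) + 8 H⁺(aq) + 3 Fe(s) → 2 NO(g) + 4 H₂O(l) + 3 Fe²⁺(aq)
Q = P(NO)^2·[Fe²⁺]^3 / ([NO₃⁻]^2·[H⁺]^8); log Q = -0.002.
E = E° − (0.0592/n) log Q = +1.42 − (0.0592/6)(-0.002) = +1.420 V.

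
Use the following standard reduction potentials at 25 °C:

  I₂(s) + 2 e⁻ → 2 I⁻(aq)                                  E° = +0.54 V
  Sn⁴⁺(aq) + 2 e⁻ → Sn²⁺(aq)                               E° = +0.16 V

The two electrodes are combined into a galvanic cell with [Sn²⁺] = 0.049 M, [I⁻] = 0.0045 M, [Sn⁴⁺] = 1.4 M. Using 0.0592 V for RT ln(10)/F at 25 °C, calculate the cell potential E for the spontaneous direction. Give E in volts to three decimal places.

I₂/I⁻ is the cathode (higher E°), Sn⁴⁺/Sn²⁺ the anode: E°cell = +0.54 − (+0.16) = +0.38 V, n = 2.
Overall: I₂(s) + Sn²⁺(aq) → 2 I⁻(aq) + Sn⁴⁺(aq)
Q = [I⁻]^2·[Sn⁴⁺] / ([Sn²⁺]); log Q = -3.238.
E = E° − (0.0592/n) log Q = +0.38 − (0.0592/2)(-3.238) = +0.476 V.

+0.476 V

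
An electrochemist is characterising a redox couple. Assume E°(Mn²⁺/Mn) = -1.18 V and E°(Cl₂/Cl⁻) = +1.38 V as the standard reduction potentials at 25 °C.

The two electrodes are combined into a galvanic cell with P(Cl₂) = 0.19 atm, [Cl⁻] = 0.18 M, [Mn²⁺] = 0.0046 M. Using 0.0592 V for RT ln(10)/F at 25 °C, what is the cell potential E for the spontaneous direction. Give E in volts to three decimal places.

Cl₂/Cl⁻ is the cathode (higher E°), Mn²⁺/Mn the anode: E°cell = +1.38 − (-1.18) = +2.56 V, n = 2.
Overall: Cl₂(g) + Mn(s) → 2 Cl⁻(aq) + Mn²⁺(aq)
Q = [Cl⁻]^2·[Mn²⁺] / (P(Cl₂)); log Q = -3.105.
E = E° − (0.0592/n) log Q = +2.56 − (0.0592/2)(-3.105) = +2.652 V.

+2.652 V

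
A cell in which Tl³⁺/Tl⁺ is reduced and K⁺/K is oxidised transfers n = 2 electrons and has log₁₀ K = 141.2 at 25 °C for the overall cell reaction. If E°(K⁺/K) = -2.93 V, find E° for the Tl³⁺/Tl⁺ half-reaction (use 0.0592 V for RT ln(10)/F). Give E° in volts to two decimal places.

+1.25 V

E°cell = (0.0592/n)·log K = (0.0592/2)(141.2) = +4.180 V.
Since Tl³⁺/Tl⁺ is the cathode and K⁺/K the anode, E°cell = E°(Tl³⁺/Tl⁺) − E°(K⁺/K).
So E°(Tl³⁺/Tl⁺) = E°cell + E°(K⁺/K) = +4.180 + (-2.93) = +1.25 V.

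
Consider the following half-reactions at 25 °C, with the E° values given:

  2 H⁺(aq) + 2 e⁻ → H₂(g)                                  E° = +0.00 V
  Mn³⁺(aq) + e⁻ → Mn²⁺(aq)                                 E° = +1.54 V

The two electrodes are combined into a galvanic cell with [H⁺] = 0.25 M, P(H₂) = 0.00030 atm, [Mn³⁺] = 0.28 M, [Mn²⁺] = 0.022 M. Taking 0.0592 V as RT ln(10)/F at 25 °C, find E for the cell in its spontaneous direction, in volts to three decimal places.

Mn³⁺/Mn²⁺ is the cathode (higher E°), H⁺/H₂ the anode: E°cell = +1.54 − (+0.00) = +1.54 V, n = 2.
Overall: 2 Mn³⁺(aq) + H₂(g) → 2 Mn²⁺(aq) + 2 H⁺(aq)
Q = [Mn²⁺]^2·[H⁺]^2 / ([Mn³⁺]^2·P(H₂)); log Q = 0.109.
E = E° − (0.0592/n) log Q = +1.54 − (0.0592/2)(0.109) = +1.537 V.

+1.537 V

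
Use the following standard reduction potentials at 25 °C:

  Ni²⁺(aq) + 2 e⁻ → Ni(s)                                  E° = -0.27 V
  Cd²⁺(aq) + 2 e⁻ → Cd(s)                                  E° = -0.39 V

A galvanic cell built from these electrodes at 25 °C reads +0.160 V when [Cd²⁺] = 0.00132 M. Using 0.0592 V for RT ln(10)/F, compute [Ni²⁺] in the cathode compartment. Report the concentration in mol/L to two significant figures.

Ni²⁺/Ni is the cathode, Cd²⁺/Cd the anode: E°cell = +0.12 V, n = 2.
Overall reaction: Ni²⁺(aq) + Cd(s) → Ni(s) + Cd²⁺(aq); Q = [Cd²⁺]^1/[Ni²⁺]^1.
From E = E° − (0.0592/n) log Q: log Q = (E° − E)·n/0.0592 = (+0.12 − (+0.160))·2/0.0592 = -1.3514.
So 1·log[Ni²⁺] = 1·log(0.00132) − log Q = -2.8794 − (-1.3514) = -1.5280; [Ni²⁺] = 10^(-1.5280) ≈ 0.030 M.

0.030 M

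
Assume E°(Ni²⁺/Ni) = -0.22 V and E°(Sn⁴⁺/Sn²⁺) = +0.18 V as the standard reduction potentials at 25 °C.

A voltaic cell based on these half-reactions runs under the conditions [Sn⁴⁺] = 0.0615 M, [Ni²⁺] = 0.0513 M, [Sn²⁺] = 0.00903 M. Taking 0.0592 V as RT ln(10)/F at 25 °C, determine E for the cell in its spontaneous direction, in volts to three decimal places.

Sn⁴⁺/Sn²⁺ is the cathode (higher E°), Ni²⁺/Ni the anode: E°cell = +0.18 − (-0.22) = +0.40 V, n = 2.
Overall: Sn⁴⁺(aq) + Ni(s) → Sn²⁺(aq) + Ni²⁺(aq)
Q = [Sn²⁺]·[Ni²⁺] / ([Sn⁴⁺]); log Q = -2.123.
E = E° − (0.0592/n) log Q = +0.40 − (0.0592/2)(-2.123) = +0.463 V.

+0.463 V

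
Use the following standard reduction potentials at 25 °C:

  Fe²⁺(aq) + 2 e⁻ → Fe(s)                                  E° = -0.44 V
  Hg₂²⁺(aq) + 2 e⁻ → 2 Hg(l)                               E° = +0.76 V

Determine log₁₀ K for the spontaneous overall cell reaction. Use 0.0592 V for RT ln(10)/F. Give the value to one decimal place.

Cathode: Hg₂²⁺/Hg; anode: Fe²⁺/Fe. E°cell = +1.20 V, n = 2.
log K = nE°cell / 0.0592 = (2)(+1.20) / 0.0592 = 40.5.

40.5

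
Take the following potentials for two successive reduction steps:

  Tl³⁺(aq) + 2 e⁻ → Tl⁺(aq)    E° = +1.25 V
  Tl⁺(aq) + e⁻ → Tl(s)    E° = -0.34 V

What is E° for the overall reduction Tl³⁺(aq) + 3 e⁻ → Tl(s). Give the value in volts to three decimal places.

Adding the free-energy changes (−nFE°) of the two steps gives −n₃FE°₃ = −n₁FE°₁ − n₂FE°₂.
E°₃ = (2×+1.25 + 1×-0.34) / 3 = (+2.160) / 3 = +0.720 V.

+0.720 V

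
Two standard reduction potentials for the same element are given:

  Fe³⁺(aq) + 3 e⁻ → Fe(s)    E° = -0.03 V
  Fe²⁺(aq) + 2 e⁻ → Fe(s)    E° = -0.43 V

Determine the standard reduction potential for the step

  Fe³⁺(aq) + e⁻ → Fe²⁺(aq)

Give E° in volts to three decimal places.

+0.770 V

Sequential free energies add, so n₃E°₃ = n₁E°₁ + n₂E°₂.
With n₃ = 3, and the known step contributing 2×(-0.43) V, the unknown satisfies 1·E° = 3×(-0.03) − 2×(-0.43) = +0.770.
E° = +0.770 / 1 = +0.770 V.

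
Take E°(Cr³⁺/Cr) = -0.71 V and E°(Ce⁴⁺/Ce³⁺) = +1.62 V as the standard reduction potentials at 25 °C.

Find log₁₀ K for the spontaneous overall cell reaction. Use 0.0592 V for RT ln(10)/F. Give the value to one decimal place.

Cathode: Ce⁴⁺/Ce³⁺; anode: Cr³⁺/Cr. E°cell = +2.33 V, n = 3.
log K = nE°cell / 0.0592 = (3)(+2.33) / 0.0592 = 118.1.

118.1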